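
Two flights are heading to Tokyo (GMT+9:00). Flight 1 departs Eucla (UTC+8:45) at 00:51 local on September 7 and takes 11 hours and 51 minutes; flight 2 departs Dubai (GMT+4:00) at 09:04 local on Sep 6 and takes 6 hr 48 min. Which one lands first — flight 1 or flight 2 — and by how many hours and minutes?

the second, by 16 hours 5 minutes

Flight 1 in UTC: 00:51 − 8:45 = 16:06 on Sep 6.
+11 hours and 51 minutes → arrive 03:57 UTC on Sep 7.
Flight 2 in UTC: 09:04 − 4:00 = 05:04 on Sep 6.
+6 hours 48 minutes → arrive 11:52 UTC on Sep 6.
Flight 2 lands earlier by 16 hours 5 minutes.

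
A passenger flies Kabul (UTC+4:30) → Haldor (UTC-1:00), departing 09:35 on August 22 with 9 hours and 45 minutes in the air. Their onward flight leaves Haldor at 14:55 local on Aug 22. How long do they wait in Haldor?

1 hour 5 minutes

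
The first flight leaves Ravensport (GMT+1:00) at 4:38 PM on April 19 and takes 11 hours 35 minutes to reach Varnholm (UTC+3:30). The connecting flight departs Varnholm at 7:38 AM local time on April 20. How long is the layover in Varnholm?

Convert departure to UTC: 4:38 PM − 1:00 = 3:38 PM UTC on Apr 19.
Add 11 hours 35 minutes flight time → 3:13 AM UTC (Apr 20).
Varnholm is UTC+3:30, so local arrival = 3:13 AM + 3:30 = 6:43 AM on Apr 20.
Layover = 7:38 AM − 6:43 AM = 55 minutes.

55 minutes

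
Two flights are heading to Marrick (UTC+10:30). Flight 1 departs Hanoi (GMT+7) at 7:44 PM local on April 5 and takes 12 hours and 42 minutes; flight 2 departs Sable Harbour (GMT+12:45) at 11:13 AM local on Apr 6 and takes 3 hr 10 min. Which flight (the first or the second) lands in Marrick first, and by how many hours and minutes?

the first, by 12 minutes

Flight 1 in UTC: 7:44 PM − 7:00 = 12:44 PM on Apr 5.
+12 hours and 42 minutes → arrive 1:26 AM UTC on Apr 6.
Flight 2 in UTC: 11:13 AM − 12:45 = 10:28 PM on Apr 5.
+3 hours and 10 minutes → arrive 1:38 AM UTC on Apr 6.
Flight 1 lands earlier by 12 minutes.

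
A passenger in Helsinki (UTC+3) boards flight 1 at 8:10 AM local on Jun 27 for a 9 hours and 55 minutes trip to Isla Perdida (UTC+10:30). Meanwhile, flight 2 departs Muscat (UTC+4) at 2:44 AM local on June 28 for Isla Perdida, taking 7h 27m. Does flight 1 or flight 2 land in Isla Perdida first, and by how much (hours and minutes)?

Flight 1 in UTC: 8:10 AM − 3:00 = 5:10 AM on Jun 27.
+9 hours 55 minutes → arrive 3:05 PM UTC on Jun 27.
Flight 2 in UTC: 2:44 AM − 4:00 = 10:44 PM on Jun 27.
+7 hours 27 minutes → arrive 6:11 AM UTC on Jun 28.
Flight 1 lands earlier by 15 hours 6 minutes.

the first, by 15 hours 6 minutes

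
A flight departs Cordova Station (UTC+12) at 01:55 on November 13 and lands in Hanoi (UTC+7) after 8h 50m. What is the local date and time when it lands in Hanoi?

05:45 on Nov 13

Convert departure to UTC: 01:55 − 12:00 = 13:55 UTC on Nov 12.
Add 8 hours 50 minutes travel time → 22:45 UTC.
Hanoi is UTC+7:00, so local arrival = 22:45 + 7:00 = 05:45 on Nov 13.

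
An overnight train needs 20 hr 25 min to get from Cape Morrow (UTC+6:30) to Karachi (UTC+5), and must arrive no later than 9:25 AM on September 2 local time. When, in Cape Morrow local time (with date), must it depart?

2:30 PM on September 1

Target arrival in UTC: 9:25 AM − 5:00 = 4:25 AM on Sep 2.
Subtract 20 hours 25 minutes → departure 8:00 AM UTC on Sep 1.
Cape Morrow is UTC+6:30: 8:00 AM + 6:30 = 2:30 PM on Sep 1.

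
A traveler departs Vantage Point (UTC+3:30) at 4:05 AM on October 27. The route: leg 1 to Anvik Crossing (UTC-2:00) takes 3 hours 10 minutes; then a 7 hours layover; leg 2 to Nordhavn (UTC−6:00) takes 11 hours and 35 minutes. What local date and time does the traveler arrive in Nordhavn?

4:20 PM on Oct 27

Convert departure to UTC: 4:05 AM − 3:30 = 12:35 AM UTC on Oct 27.
Add 3 hours and 10 minutes leg 1 → 3:45 AM UTC.
Add 7 hours layover in Anvik Crossing → 10:45 AM UTC.
Add 11 hours and 35 minutes leg 2 → 10:20 PM UTC.
Nordhavn is UTC−6:00, so local arrival = 10:20 PM − 6:00 = 4:20 PM on Oct 27.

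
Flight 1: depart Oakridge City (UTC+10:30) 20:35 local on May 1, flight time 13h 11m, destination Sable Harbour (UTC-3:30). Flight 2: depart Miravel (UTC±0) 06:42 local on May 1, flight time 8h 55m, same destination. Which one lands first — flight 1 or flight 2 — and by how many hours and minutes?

the second, by 7 hours 39 minutes

Flight 1 in UTC: 20:35 − 10:30 = 10:05 on May 1.
+13 hours and 11 minutes → arrive 23:16 UTC on May 1.
Flight 2 departs at 06:42 UTC (May 1).
+8 hours 55 minutes → arrive 15:37 UTC on May 1.
Flight 2 lands earlier by 7 hours 39 minutes.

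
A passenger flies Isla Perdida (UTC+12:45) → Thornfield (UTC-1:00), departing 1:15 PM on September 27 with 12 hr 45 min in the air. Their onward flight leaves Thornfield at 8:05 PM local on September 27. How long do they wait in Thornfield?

Convert departure to UTC: 1:15 PM − 12:45 = 12:30 AM UTC on Sep 27.
Add 12 hours 45 minutes flight time → 1:15 PM UTC.
Thornfield is UTC−1:00, so local arrival = 1:15 PM − 1:00 = 12:15 PM on Sep 27.
Layover = 8:05 PM − 12:15 PM = 7 hours 50 minutes.

7 hours 50 minutes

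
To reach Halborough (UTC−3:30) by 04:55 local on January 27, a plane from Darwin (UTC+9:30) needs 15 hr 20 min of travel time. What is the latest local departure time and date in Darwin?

Target arrival in UTC: 04:55 + 3:30 = 08:25 on Jan 27.
Subtract 15 hours and 20 minutes → departure 17:05 UTC on Jan 26.
Darwin is UTC+9:30: 17:05 + 9:30 = 02:35 on Jan 27.

02:35 on January 27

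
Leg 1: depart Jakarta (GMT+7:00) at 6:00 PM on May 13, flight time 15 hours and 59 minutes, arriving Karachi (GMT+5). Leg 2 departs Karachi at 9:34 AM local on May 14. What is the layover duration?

1 hour 35 minutes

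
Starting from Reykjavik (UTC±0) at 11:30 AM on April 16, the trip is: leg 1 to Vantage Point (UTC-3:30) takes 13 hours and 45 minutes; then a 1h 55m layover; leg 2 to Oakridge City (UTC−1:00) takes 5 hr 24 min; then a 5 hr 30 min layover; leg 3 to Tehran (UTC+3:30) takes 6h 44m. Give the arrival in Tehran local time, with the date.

12:18 AM on April 18

Reykjavik is at UTC+0, so departure is already 11:30 AM UTC on Apr 16.
Add 13 hours 45 minutes leg 1 → 1:15 AM UTC (Apr 17).
Add 1 hour 55 minutes layover in Vantage Point → 3:10 AM UTC.
Add 5 hours and 24 minutes leg 2 → 8:34 AM UTC.
Add 5 hours 30 minutes layover in Oakridge City → 2:04 PM UTC.
Add 6 hours 44 minutes leg 3 → 8:48 PM UTC.
Tehran is UTC+3:30, so local arrival = 8:48 PM + 3:30 = 12:18 AM on Apr 18.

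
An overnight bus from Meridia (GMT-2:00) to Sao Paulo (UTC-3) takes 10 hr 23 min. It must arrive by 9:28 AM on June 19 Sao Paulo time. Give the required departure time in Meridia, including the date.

12:05 AM on June 19

Target arrival in UTC: 9:28 AM + 3:00 = 12:28 PM on Jun 19.
Subtract 10 hours and 23 minutes → departure 2:05 AM UTC on Jun 19.
Meridia is UTC−2:00: 2:05 AM − 2:00 = 12:05 AM on Jun 19.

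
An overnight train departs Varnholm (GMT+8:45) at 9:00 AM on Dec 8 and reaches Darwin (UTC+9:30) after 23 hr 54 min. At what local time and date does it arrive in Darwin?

Convert departure to UTC: 9:00 AM − 8:45 = 12:15 AM UTC on Dec 8.
Add 23 hours 54 minutes travel time → 12:09 AM UTC (Dec 9).
Darwin is UTC+9:30, so local arrival = 12:09 AM + 9:30 = 9:39 AM on Dec 9.

9:39 AM on Dec 9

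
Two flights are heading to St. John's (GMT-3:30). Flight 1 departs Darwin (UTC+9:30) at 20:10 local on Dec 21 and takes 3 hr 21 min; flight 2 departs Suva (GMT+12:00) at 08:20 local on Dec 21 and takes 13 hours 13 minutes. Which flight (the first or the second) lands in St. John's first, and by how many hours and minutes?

the second, by 4 hours 28 minutes

Flight 1 in UTC: 20:10 − 9:30 = 10:40 on Dec 21.
+3 hours 21 minutes → arrive 14:01 UTC on Dec 21.
Flight 2 in UTC: 08:20 − 12:00 = 20:20 on Dec 20.
+13 hours and 13 minutes → arrive 09:33 UTC on Dec 21.
Flight 2 lands earlier by 4 hours 28 minutes.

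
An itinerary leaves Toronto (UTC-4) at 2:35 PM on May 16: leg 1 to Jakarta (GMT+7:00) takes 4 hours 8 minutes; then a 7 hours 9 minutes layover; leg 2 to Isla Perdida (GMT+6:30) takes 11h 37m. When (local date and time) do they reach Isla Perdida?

Convert departure to UTC: 2:35 PM + 4:00 = 6:35 PM UTC on May 16.
Add 4 hours and 8 minutes leg 1 → 10:43 PM UTC.
Add 7 hours and 9 minutes layover in Jakarta → 5:52 AM UTC (May 17).
Add 11 hours and 37 minutes leg 2 → 5:29 PM UTC.
Isla Perdida is UTC+6:30, so local arrival = 5:29 PM + 6:30 = 11:59 PM on May 17.

11:59 PM on May 17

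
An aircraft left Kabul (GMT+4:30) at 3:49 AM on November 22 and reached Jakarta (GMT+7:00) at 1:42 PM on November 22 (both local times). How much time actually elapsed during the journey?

7 hours 23 minutes

Departure in UTC: 3:49 AM − 4:30 = 11:19 PM on Nov 21.
Arrival in UTC: 1:42 PM − 7:00 = 6:42 AM on Nov 22.
Elapsed = 6:42 AM − 11:19 PM (+1 day) = 7 hours 23 minutes.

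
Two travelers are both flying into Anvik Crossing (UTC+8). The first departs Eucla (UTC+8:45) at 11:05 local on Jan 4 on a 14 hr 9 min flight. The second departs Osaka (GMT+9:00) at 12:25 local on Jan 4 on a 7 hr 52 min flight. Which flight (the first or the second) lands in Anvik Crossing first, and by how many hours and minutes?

the second, by 5 hours 12 minutes

Flight 1 in UTC: 11:05 − 8:45 = 02:20 on Jan 4.
+14 hours and 9 minutes → arrive 16:29 UTC on Jan 4.
Flight 2 in UTC: 12:25 − 9:00 = 03:25 on Jan 4.
+7 hours and 52 minutes → arrive 11:17 UTC on Jan 4.
Flight 2 lands earlier by 5 hours 12 minutes.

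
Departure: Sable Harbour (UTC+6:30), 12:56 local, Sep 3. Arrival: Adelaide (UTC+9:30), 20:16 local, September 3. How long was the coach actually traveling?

Departure in UTC: 12:56 − 6:30 = 06:26 on Sep 3.
Arrival in UTC: 20:16 − 9:30 = 10:46 on Sep 3.
Elapsed = 10:46 − 06:26 = 4 hours 20 minutes.

4 hours 20 minutes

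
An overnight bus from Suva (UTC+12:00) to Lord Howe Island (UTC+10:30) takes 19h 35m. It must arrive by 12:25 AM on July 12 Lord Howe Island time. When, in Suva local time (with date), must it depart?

6:20 AM on July 11

Target arrival in UTC: 12:25 AM − 10:30 = 1:55 PM on Jul 11.
Subtract 19 hours and 35 minutes → departure 6:20 PM UTC on Jul 10.
Suva is UTC+12:00: 6:20 PM + 12:00 = 6:20 AM on Jul 11.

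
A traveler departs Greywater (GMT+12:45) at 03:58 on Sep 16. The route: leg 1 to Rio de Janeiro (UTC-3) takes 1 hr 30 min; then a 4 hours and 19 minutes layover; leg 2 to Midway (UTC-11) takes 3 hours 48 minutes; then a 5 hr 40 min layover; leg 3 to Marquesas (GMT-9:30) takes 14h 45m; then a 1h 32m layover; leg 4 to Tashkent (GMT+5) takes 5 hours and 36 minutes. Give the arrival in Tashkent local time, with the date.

09:23 on Sep 17

Convert departure to UTC: 03:58 − 12:45 = 15:13 UTC on Sep 15.
Add 1 hour 30 minutes leg 1 → 16:43 UTC.
Add 4 hours 19 minutes layover in Rio de Janeiro → 21:02 UTC.
Add 3 hours and 48 minutes leg 2 → 00:50 UTC (Sep 16).
Add 5 hours 40 minutes layover in Midway → 06:30 UTC.
Add 14 hours 45 minutes leg 3 → 21:15 UTC.
Add 1 hour 32 minutes layover in Marquesas → 22:47 UTC.
Add 5 hours and 36 minutes leg 4 → 04:23 UTC (Sep 17).
Tashkent is UTC+5:00, so local arrival = 04:23 + 5:00 = 09:23 on Sep 17.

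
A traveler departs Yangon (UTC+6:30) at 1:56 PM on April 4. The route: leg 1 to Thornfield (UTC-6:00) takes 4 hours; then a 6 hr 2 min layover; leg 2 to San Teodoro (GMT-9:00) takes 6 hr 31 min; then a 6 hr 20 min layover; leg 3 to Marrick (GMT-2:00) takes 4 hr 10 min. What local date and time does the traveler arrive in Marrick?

Convert departure to UTC: 1:56 PM − 6:30 = 7:26 AM UTC on Apr 4.
Add 4 hours leg 1 → 11:26 AM UTC.
Add 6 hours 2 minutes layover in Thornfield → 5:28 PM UTC.
Add 6 hours and 31 minutes leg 2 → 11:59 PM UTC.
Add 6 hours 20 minutes layover in San Teodoro → 6:19 AM UTC (Apr 5).
Add 4 hours and 10 minutes leg 3 → 10:29 AM UTC.
Marrick is UTC−2:00, so local arrival = 10:29 AM − 2:00 = 8:29 AM on Apr 5.

8:29 AM on Apr 5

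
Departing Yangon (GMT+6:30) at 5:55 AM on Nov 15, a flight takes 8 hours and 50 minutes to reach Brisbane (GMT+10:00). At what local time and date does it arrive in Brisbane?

Brisbane is 3:30 ahead of Yangon.
After 8 hours 50 minutes it is 2:45 PM in Yangon.
Shift by the zone difference: 2:45 PM + 3:30 = 6:15 PM on Nov 15 in Brisbane.

6:15 PM on Nov 15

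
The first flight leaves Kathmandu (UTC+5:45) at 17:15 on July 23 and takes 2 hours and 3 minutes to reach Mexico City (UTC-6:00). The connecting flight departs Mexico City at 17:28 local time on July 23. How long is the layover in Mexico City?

9 hours 55 minutes

Convert departure to UTC: 17:15 − 5:45 = 11:30 UTC on Jul 23.
Add 2 hours and 3 minutes flight time → 13:33 UTC.
Mexico City is UTC−6:00, so local arrival = 13:33 − 6:00 = 07:33 on Jul 23.
Layover = 17:28 − 07:33 = 9 hours 55 minutes.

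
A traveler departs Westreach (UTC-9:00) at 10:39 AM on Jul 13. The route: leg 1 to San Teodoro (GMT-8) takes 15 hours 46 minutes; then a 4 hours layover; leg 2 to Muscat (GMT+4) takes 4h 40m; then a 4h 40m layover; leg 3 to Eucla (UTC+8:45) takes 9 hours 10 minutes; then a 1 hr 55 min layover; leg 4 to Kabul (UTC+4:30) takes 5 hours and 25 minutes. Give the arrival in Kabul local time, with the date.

9:45 PM on July 15

Convert departure to UTC: 10:39 AM + 9:00 = 7:39 PM UTC on Jul 13.
Add 15 hours and 46 minutes leg 1 → 11:25 AM UTC (Jul 14).
Add 4 hours layover in San Teodoro → 3:25 PM UTC.
Add 4 hours 40 minutes leg 2 → 8:05 PM UTC.
Add 4 hours 40 minutes layover in Muscat → 12:45 AM UTC (Jul 15).
Add 9 hours 10 minutes leg 3 → 9:55 AM UTC.
Add 1 hour 55 minutes layover in Eucla → 11:50 AM UTC.
Add 5 hours and 25 minutes leg 4 → 5:15 PM UTC.
Kabul is UTC+4:30, so local arrival = 5:15 PM + 4:30 = 9:45 PM on Jul 15.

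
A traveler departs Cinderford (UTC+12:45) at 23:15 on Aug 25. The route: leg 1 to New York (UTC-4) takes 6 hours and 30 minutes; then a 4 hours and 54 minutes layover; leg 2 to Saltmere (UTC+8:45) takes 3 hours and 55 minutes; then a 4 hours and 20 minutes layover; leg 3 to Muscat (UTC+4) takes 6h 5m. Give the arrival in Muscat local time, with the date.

Convert departure to UTC: 23:15 − 12:45 = 10:30 UTC on Aug 25.
Add 6 hours and 30 minutes leg 1 → 17:00 UTC.
Add 4 hours 54 minutes layover in New York → 21:54 UTC.
Add 3 hours and 55 minutes leg 2 → 01:49 UTC (Aug 26).
Add 4 hours and 20 minutes layover in Saltmere → 06:09 UTC.
Add 6 hours 5 minutes leg 3 → 12:14 UTC.
Muscat is UTC+4:00, so local arrival = 12:14 + 4:00 = 16:14 on Aug 26.

16:14 on August 26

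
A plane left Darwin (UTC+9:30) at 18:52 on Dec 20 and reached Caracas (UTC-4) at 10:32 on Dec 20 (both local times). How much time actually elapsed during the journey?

5 hours 10 minutes

Departure in UTC: 18:52 − 9:30 = 09:22 on Dec 20.
Arrival in UTC: 10:32 + 4:00 = 14:32 on Dec 20.
Elapsed = 14:32 − 09:22 = 5 hours 10 minutes.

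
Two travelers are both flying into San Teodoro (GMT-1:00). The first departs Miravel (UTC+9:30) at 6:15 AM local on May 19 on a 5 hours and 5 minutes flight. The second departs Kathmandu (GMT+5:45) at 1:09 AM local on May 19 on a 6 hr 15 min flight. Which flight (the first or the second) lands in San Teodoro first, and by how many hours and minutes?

Flight 1 in UTC: 6:15 AM − 9:30 = 8:45 PM on May 18.
+5 hours and 5 minutes → arrive 1:50 AM UTC on May 19.
Flight 2 in UTC: 1:09 AM − 5:45 = 7:24 PM on May 18.
+6 hours and 15 minutes → arrive 1:39 AM UTC on May 19.
Flight 2 lands earlier by 11 minutes.

the second, by 11 minutes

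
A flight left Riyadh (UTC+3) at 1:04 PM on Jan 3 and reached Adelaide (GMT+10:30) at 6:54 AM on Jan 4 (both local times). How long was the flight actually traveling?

Adelaide is 7:30 ahead of Riyadh.
Clock-face elapsed time (ignoring zones) is 17 hours 50 minutes.
Actual elapsed = 17 hours 50 minutes − 7:30 = 10 hours 20 minutes.

10 hours 20 minutes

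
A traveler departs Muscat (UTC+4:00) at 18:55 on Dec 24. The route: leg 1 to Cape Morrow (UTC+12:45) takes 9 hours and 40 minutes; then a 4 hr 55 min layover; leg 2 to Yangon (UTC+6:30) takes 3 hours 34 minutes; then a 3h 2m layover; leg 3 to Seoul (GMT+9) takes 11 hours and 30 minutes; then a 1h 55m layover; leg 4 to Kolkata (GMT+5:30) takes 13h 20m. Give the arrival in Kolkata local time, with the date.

Convert departure to UTC: 18:55 − 4:00 = 14:55 UTC on Dec 24.
Add 9 hours 40 minutes leg 1 → 00:35 UTC (Dec 25).
Add 4 hours 55 minutes layover in Cape Morrow → 05:30 UTC.
Add 3 hours and 34 minutes leg 2 → 09:04 UTC.
Add 3 hours 2 minutes layover in Yangon → 12:06 UTC.
Add 11 hours and 30 minutes leg 3 → 23:36 UTC.
Add 1 hour 55 minutes layover in Seoul → 01:31 UTC (Dec 26).
Add 13 hours 20 minutes leg 4 → 14:51 UTC.
Kolkata is UTC+5:30, so local arrival = 14:51 + 5:30 = 20:21 on Dec 26.

20:21 on December 26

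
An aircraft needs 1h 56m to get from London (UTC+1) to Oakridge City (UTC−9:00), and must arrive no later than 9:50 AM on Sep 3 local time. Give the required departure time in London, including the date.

Target arrival in UTC: 9:50 AM + 9:00 = 6:50 PM on Sep 3.
Subtract 1 hour and 56 minutes → departure 4:54 PM UTC on Sep 3.
London is UTC+1:00: 4:54 PM + 1:00 = 5:54 PM on Sep 3.

5:54 PM on September 3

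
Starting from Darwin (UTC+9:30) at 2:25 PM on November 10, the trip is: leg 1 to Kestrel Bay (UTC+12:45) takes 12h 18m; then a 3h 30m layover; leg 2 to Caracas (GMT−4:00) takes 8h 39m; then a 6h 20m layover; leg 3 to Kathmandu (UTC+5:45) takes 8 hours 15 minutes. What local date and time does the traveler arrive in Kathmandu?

Convert departure to UTC: 2:25 PM − 9:30 = 4:55 AM UTC on Nov 10.
Add 12 hours 18 minutes leg 1 → 5:13 PM UTC.
Add 3 hours 30 minutes layover in Kestrel Bay → 8:43 PM UTC.
Add 8 hours 39 minutes leg 2 → 5:22 AM UTC (Nov 11).
Add 6 hours and 20 minutes layover in Caracas → 11:42 AM UTC.
Add 8 hours and 15 minutes leg 3 → 7:57 PM UTC.
Kathmandu is UTC+5:45, so local arrival = 7:57 PM + 5:45 = 1:42 AM on Nov 12.

1:42 AM on Nov 12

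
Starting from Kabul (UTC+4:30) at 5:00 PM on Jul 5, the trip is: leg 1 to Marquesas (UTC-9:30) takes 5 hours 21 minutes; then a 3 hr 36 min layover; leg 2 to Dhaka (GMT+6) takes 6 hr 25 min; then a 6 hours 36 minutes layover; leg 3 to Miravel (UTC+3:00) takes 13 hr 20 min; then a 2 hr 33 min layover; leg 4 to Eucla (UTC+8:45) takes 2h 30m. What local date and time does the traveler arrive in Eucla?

1:36 PM on July 7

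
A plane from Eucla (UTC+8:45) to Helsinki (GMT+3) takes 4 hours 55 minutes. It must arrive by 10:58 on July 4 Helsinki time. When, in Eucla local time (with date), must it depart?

11:48 on July 4

Target arrival in UTC: 10:58 − 3:00 = 07:58 on Jul 4.
Subtract 4 hours 55 minutes → departure 03:03 UTC on Jul 4.
Eucla is UTC+8:45: 03:03 + 8:45 = 11:48 on Jul 4.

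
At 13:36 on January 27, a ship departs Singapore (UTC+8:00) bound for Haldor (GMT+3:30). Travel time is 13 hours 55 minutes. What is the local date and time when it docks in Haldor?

Convert departure to UTC: 13:36 − 8:00 = 05:36 UTC on Jan 27.
Add 13 hours and 55 minutes travel time → 19:31 UTC.
Haldor is UTC+3:30, so local arrival = 19:31 + 3:30 = 23:01 on Jan 27.

23:01 on Jan 27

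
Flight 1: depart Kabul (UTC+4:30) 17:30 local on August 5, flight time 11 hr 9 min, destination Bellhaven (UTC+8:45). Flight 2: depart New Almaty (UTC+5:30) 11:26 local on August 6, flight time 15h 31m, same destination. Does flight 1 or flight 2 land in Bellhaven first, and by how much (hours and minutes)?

the first, by 21 hours 18 minutes

Flight 1 in UTC: 17:30 − 4:30 = 13:00 on Aug 5.
+11 hours 9 minutes → arrive 00:09 UTC on Aug 6.
Flight 2 in UTC: 11:26 − 5:30 = 05:56 on Aug 6.
+15 hours and 31 minutes → arrive 21:27 UTC on Aug 6.
Flight 1 lands earlier by 21 hours 18 minutes.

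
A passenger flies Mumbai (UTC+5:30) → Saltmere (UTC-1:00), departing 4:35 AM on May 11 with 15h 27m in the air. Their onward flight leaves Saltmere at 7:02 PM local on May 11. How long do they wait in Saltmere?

Convert departure to UTC: 4:35 AM − 5:30 = 11:05 PM UTC on May 10.
Add 15 hours and 27 minutes flight time → 2:32 PM UTC (May 11).
Saltmere is UTC−1:00, so local arrival = 2:32 PM − 1:00 = 1:32 PM on May 11.
Layover = 7:02 PM − 1:32 PM = 5 hours 30 minutes.

5 hours 30 minutes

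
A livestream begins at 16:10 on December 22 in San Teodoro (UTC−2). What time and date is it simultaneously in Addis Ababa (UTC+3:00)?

21:10 on December 22

In UTC: 16:10 + 2:00 = 18:10 on Dec 22.
Addis Ababa is UTC+3:00: 18:10 + 3:00 = 21:10 on Dec 22.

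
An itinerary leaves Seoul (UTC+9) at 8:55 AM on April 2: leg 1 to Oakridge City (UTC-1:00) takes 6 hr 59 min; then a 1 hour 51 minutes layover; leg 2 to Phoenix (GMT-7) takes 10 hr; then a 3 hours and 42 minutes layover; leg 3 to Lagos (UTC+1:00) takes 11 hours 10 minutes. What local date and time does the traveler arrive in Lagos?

10:37 AM on April 3

Convert departure to UTC: 8:55 AM − 9:00 = 11:55 PM UTC on Apr 1.
Add 6 hours 59 minutes leg 1 → 6:54 AM UTC (Apr 2).
Add 1 hour and 51 minutes layover in Oakridge City → 8:45 AM UTC.
Add 10 hours leg 2 → 6:45 PM UTC.
Add 3 hours and 42 minutes layover in Phoenix → 10:27 PM UTC.
Add 11 hours and 10 minutes leg 3 → 9:37 AM UTC (Apr 3).
Lagos is UTC+1:00, so local arrival = 9:37 AM + 1:00 = 10:37 AM on Apr 3.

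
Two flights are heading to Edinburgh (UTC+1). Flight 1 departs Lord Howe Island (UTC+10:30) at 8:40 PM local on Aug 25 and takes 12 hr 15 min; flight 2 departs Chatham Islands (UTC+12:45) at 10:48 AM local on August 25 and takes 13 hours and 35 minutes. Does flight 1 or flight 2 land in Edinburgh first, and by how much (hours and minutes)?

the second, by 10 hours 47 minutes

Flight 1 in UTC: 8:40 PM − 10:30 = 10:10 AM on Aug 25.
+12 hours 15 minutes → arrive 10:25 PM UTC on Aug 25.
Flight 2 in UTC: 10:48 AM − 12:45 = 10:03 PM on Aug 24.
+13 hours and 35 minutes → arrive 11:38 AM UTC on Aug 25.
Flight 2 lands earlier by 10 hours 47 minutes.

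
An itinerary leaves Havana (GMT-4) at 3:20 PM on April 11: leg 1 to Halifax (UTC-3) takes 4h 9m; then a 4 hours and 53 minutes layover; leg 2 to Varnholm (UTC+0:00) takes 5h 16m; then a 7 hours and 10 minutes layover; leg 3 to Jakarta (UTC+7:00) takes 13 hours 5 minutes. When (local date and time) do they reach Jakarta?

Convert departure to UTC: 3:20 PM + 4:00 = 7:20 PM UTC on Apr 11.
Add 4 hours and 9 minutes leg 1 → 11:29 PM UTC.
Add 4 hours 53 minutes layover in Halifax → 4:22 AM UTC (Apr 12).
Add 5 hours and 16 minutes leg 2 → 9:38 AM UTC.
Add 7 hours 10 minutes layover in Varnholm → 4:48 PM UTC.
Add 13 hours and 5 minutes leg 3 → 5:53 AM UTC (Apr 13).
Jakarta is UTC+7:00, so local arrival = 5:53 AM + 7:00 = 12:53 PM on Apr 13.

12:53 PM on April 13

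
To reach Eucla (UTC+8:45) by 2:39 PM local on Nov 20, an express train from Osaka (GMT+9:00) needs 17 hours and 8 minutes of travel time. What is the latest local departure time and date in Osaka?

Target arrival in UTC: 2:39 PM − 8:45 = 5:54 AM on Nov 20.
Subtract 17 hours and 8 minutes → departure 12:46 PM UTC on Nov 19.
Osaka is UTC+9:00: 12:46 PM + 9:00 = 9:46 PM on Nov 19.

9:46 PM on Nov 19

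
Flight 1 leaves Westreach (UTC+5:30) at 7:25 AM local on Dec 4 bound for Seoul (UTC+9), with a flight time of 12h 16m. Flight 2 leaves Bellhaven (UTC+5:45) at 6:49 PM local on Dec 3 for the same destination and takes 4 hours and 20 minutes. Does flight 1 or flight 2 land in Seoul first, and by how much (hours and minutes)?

Flight 1 in UTC: 7:25 AM − 5:30 = 1:55 AM on Dec 4.
+12 hours and 16 minutes → arrive 2:11 PM UTC on Dec 4.
Flight 2 in UTC: 6:49 PM − 5:45 = 1:04 PM on Dec 3.
+4 hours and 20 minutes → arrive 5:24 PM UTC on Dec 3.
Flight 2 lands earlier by 20 hours 47 minutes.

the second, by 20 hours 47 minutes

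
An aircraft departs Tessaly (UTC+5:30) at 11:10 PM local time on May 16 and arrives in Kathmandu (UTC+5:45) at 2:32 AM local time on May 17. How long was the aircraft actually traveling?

Departure in UTC: 11:10 PM − 5:30 = 5:40 PM on May 16.
Arrival in UTC: 2:32 AM − 5:45 = 8:47 PM on May 16.
Elapsed = 8:47 PM − 5:40 PM = 3 hours 7 minutes.

3 hours 7 minutes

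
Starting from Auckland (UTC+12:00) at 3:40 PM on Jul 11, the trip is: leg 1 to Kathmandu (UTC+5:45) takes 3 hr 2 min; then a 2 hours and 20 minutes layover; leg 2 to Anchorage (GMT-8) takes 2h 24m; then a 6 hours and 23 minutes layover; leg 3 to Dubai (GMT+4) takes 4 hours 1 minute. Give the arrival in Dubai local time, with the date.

Convert departure to UTC: 3:40 PM − 12:00 = 3:40 AM UTC on Jul 11.
Add 3 hours 2 minutes leg 1 → 6:42 AM UTC.
Add 2 hours 20 minutes layover in Kathmandu → 9:02 AM UTC.
Add 2 hours and 24 minutes leg 2 → 11:26 AM UTC.
Add 6 hours and 23 minutes layover in Anchorage → 5:49 PM UTC.
Add 4 hours 1 minute leg 3 → 9:50 PM UTC.
Dubai is UTC+4:00, so local arrival = 9:50 PM + 4:00 = 1:50 AM on Jul 12.

1:50 AM on Jul 12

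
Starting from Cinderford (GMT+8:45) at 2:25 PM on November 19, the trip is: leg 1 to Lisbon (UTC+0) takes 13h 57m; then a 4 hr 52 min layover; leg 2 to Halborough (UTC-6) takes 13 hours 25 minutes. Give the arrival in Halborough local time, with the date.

7:54 AM on November 20

Convert departure to UTC: 2:25 PM − 8:45 = 5:40 AM UTC on Nov 19.
Add 13 hours and 57 minutes leg 1 → 7:37 PM UTC.
Add 4 hours 52 minutes layover in Lisbon → 12:29 AM UTC (Nov 20).
Add 13 hours 25 minutes leg 2 → 1:54 PM UTC.
Halborough is UTC−6:00, so local arrival = 1:54 PM − 6:00 = 7:54 AM on Nov 20.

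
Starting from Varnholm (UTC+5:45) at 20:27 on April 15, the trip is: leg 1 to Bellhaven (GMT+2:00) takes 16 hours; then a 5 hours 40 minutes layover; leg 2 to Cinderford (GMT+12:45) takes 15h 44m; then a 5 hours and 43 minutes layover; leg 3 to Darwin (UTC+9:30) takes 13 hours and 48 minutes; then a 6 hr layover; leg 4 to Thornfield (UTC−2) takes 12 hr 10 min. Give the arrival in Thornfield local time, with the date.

Convert departure to UTC: 20:27 − 5:45 = 14:42 UTC on Apr 15.
Add 16 hours leg 1 → 06:42 UTC (Apr 16).
Add 5 hours and 40 minutes layover in Bellhaven → 12:22 UTC.
Add 15 hours 44 minutes leg 2 → 04:06 UTC (Apr 17).
Add 5 hours 43 minutes layover in Cinderford → 09:49 UTC.
Add 13 hours and 48 minutes leg 3 → 23:37 UTC.
Add 6 hours layover in Darwin → 05:37 UTC (Apr 18).
Add 12 hours and 10 minutes leg 4 → 17:47 UTC.
Thornfield is UTC−2:00, so local arrival = 17:47 − 2:00 = 15:47 on Apr 18.

15:47 on April 18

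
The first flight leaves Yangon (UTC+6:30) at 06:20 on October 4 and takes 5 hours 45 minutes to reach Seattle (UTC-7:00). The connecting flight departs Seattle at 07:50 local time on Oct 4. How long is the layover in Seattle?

Convert departure to UTC: 06:20 − 6:30 = 23:50 UTC on Oct 3.
Add 5 hours 45 minutes flight time → 05:35 UTC (Oct 4).
Seattle is UTC−7:00, so local arrival = 05:35 − 7:00 = 22:35 on Oct 3.
Layover = 07:50 − 22:35 (+1 day) = 9 hours 15 minutes.

9 hours 15 minutes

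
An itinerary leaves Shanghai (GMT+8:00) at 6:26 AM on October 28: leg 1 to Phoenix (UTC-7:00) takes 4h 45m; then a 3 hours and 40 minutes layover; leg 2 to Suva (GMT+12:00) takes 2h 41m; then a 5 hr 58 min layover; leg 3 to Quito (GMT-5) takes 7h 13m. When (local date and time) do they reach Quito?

5:43 PM on Oct 28

Convert departure to UTC: 6:26 AM − 8:00 = 10:26 PM UTC on Oct 27.
Add 4 hours and 45 minutes leg 1 → 3:11 AM UTC (Oct 28).
Add 3 hours 40 minutes layover in Phoenix → 6:51 AM UTC.
Add 2 hours and 41 minutes leg 2 → 9:32 AM UTC.
Add 5 hours and 58 minutes layover in Suva → 3:30 PM UTC.
Add 7 hours 13 minutes leg 3 → 10:43 PM UTC.
Quito is UTC−5:00, so local arrival = 10:43 PM − 5:00 = 5:43 PM on Oct 28.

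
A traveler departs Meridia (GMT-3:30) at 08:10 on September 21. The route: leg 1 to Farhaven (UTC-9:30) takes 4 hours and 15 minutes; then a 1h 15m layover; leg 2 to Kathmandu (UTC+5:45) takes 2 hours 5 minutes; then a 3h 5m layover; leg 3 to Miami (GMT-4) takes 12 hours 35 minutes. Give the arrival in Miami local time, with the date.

06:55 on September 22

Convert departure to UTC: 08:10 + 3:30 = 11:40 UTC on Sep 21.
Add 4 hours and 15 minutes leg 1 → 15:55 UTC.
Add 1 hour 15 minutes layover in Farhaven → 17:10 UTC.
Add 2 hours 5 minutes leg 2 → 19:15 UTC.
Add 3 hours and 5 minutes layover in Kathmandu → 22:20 UTC.
Add 12 hours and 35 minutes leg 3 → 10:55 UTC (Sep 22).
Miami is UTC−4:00, so local arrival = 10:55 − 4:00 = 06:55 on Sep 22.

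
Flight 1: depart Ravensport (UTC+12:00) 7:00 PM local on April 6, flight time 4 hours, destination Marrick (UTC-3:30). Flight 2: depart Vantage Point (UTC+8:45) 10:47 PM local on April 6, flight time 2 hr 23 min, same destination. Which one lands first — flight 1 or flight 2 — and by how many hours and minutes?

Flight 1 in UTC: 7:00 PM − 12:00 = 7:00 AM on Apr 6.
+4 hours → arrive 11:00 AM UTC on Apr 6.
Flight 2 in UTC: 10:47 PM − 8:45 = 2:02 PM on Apr 6.
+2 hours and 23 minutes → arrive 4:25 PM UTC on Apr 6.
Flight 1 lands earlier by 5 hours 25 minutes.

the first, by 5 hours 25 minutes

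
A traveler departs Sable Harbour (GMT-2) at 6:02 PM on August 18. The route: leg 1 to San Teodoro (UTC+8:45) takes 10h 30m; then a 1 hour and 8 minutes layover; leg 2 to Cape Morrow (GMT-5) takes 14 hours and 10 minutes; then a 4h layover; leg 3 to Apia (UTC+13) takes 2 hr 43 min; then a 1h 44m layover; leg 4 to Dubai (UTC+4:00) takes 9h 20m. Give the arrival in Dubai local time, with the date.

Convert departure to UTC: 6:02 PM + 2:00 = 8:02 PM UTC on Aug 18.
Add 10 hours and 30 minutes leg 1 → 6:32 AM UTC (Aug 19).
Add 1 hour and 8 minutes layover in San Teodoro → 7:40 AM UTC.
Add 14 hours and 10 minutes leg 2 → 9:50 PM UTC.
Add 4 hours layover in Cape Morrow → 1:50 AM UTC (Aug 20).
Add 2 hours and 43 minutes leg 3 → 4:33 AM UTC.
Add 1 hour 44 minutes layover in Apia → 6:17 AM UTC.
Add 9 hours 20 minutes leg 4 → 3:37 PM UTC.
Dubai is UTC+4:00, so local arrival = 3:37 PM + 4:00 = 7:37 PM on Aug 20.

7:37 PM on Aug 20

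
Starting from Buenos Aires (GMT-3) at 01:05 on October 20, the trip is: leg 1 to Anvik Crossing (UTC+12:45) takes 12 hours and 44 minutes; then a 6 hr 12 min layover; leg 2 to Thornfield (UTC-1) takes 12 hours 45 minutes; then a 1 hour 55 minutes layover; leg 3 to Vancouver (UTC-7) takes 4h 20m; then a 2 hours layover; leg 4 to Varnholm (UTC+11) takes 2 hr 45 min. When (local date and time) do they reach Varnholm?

09:46 on October 22

Convert departure to UTC: 01:05 + 3:00 = 04:05 UTC on Oct 20.
Add 12 hours and 44 minutes leg 1 → 16:49 UTC.
Add 6 hours 12 minutes layover in Anvik Crossing → 23:01 UTC.
Add 12 hours and 45 minutes leg 2 → 11:46 UTC (Oct 21).
Add 1 hour and 55 minutes layover in Thornfield → 13:41 UTC.
Add 4 hours 20 minutes leg 3 → 18:01 UTC.
Add 2 hours layover in Vancouver → 20:01 UTC.
Add 2 hours and 45 minutes leg 4 → 22:46 UTC.
Varnholm is UTC+11:00, so local arrival = 22:46 + 11:00 = 09:46 on Oct 22.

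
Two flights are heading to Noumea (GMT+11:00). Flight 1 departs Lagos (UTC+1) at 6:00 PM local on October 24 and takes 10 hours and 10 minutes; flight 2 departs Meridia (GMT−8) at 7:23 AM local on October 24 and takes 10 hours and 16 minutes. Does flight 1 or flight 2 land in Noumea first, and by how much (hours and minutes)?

the second, by 1 hour 31 minutes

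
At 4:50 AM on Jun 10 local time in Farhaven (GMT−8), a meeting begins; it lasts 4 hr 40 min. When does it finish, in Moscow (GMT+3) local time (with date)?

8:30 PM on June 10

Convert start to UTC: 4:50 AM + 8:00 = 12:50 PM UTC on Jun 10.
Add 4 hours and 40 minutes duration → 5:30 PM UTC.
Moscow is UTC+3:00, so local end time = 5:30 PM + 3:00 = 8:30 PM on Jun 10.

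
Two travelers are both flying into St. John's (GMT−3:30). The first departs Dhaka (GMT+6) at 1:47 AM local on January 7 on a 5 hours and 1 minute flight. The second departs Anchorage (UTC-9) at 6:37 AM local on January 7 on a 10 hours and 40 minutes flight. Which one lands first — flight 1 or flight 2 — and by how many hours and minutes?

the first, by 25 hours 29 minutes

Flight 1 in UTC: 1:47 AM − 6:00 = 7:47 PM on Jan 6.
+5 hours 1 minute → arrive 12:48 AM UTC on Jan 7.
Flight 2 in UTC: 6:37 AM + 9:00 = 3:37 PM on Jan 7.
+10 hours 40 minutes → arrive 2:17 AM UTC on Jan 8.
Flight 1 lands earlier by 25 hours 29 minutes.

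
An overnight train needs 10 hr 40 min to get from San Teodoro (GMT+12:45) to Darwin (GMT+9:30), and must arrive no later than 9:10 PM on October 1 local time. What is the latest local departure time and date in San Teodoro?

Target arrival in UTC: 9:10 PM − 9:30 = 11:40 AM on Oct 1.
Subtract 10 hours 40 minutes → departure 1:00 AM UTC on Oct 1.
San Teodoro is UTC+12:45: 1:00 AM + 12:45 = 1:45 PM on Oct 1.

1:45 PM on October 1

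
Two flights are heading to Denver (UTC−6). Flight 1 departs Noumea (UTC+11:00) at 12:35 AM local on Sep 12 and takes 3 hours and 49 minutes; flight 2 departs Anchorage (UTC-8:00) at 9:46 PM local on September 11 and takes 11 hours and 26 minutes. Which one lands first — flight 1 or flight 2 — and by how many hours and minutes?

the first, by 23 hours 48 minutes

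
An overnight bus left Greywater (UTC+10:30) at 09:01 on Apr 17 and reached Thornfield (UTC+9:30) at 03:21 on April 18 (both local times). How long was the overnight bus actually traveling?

Thornfield is 1:00 behind Greywater.
Clock-face elapsed time (ignoring zones) is 18 hours 20 minutes.
Actual elapsed = 18 hours 20 minutes + 1:00 = 19 hours 20 minutes.

19 hours 20 minutes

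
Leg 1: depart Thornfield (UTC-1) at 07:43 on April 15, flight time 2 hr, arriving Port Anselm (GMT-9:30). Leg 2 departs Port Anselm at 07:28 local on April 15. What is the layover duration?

6 hours 15 minutes

Convert departure to UTC: 07:43 + 1:00 = 08:43 UTC on Apr 15.
Add 2 hours flight time → 10:43 UTC.
Port Anselm is UTC−9:30, so local arrival = 10:43 − 9:30 = 01:13 on Apr 15.
Layover = 07:28 − 01:13 = 6 hours 15 minutes.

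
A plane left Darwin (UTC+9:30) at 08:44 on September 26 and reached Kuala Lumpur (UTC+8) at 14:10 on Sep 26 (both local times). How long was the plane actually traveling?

6 hours 56 minutes

Departure in UTC: 08:44 − 9:30 = 23:14 on Sep 25.
Arrival in UTC: 14:10 − 8:00 = 06:10 on Sep 26.
Elapsed = 06:10 − 23:14 (+1 day) = 6 hours 56 minutes.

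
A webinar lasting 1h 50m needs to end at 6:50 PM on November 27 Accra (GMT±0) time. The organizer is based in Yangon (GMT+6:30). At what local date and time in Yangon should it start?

11:30 PM on November 27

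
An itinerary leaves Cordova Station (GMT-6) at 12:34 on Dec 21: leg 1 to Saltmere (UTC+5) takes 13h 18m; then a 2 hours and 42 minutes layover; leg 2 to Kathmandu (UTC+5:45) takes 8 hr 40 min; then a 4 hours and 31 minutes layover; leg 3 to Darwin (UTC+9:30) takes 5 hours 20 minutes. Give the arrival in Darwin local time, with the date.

Convert departure to UTC: 12:34 + 6:00 = 18:34 UTC on Dec 21.
Add 13 hours and 18 minutes leg 1 → 07:52 UTC (Dec 22).
Add 2 hours and 42 minutes layover in Saltmere → 10:34 UTC.
Add 8 hours 40 minutes leg 2 → 19:14 UTC.
Add 4 hours and 31 minutes layover in Kathmandu → 23:45 UTC.
Add 5 hours 20 minutes leg 3 → 05:05 UTC (Dec 23).
Darwin is UTC+9:30, so local arrival = 05:05 + 9:30 = 14:35 on Dec 23.

14:35 on December 23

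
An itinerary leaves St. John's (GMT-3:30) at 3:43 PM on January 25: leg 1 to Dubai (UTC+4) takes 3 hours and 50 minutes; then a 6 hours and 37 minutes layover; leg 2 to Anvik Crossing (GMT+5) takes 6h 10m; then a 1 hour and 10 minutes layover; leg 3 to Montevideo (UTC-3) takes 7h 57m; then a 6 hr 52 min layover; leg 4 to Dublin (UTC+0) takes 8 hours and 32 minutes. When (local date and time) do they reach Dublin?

Convert departure to UTC: 3:43 PM + 3:30 = 7:13 PM UTC on Jan 25.
Add 3 hours and 50 minutes leg 1 → 11:03 PM UTC.
Add 6 hours 37 minutes layover in Dubai → 5:40 AM UTC (Jan 26).
Add 6 hours and 10 minutes leg 2 → 11:50 AM UTC.
Add 1 hour 10 minutes layover in Anvik Crossing → 1:00 PM UTC.
Add 7 hours and 57 minutes leg 3 → 8:57 PM UTC.
Add 6 hours and 52 minutes layover in Montevideo → 3:49 AM UTC (Jan 27).
Add 8 hours 32 minutes leg 4 → 12:21 PM UTC.
Dublin is UTC+0, so local arrival is the same: 12:21 PM on Jan 27.

12:21 PM on January 27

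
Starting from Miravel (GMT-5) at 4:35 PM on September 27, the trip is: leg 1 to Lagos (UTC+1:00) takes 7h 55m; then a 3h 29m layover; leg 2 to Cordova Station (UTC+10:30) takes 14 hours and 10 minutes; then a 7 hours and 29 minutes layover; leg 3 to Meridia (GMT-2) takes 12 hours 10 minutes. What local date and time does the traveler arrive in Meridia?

Convert departure to UTC: 4:35 PM + 5:00 = 9:35 PM UTC on Sep 27.
Add 7 hours 55 minutes leg 1 → 5:30 AM UTC (Sep 28).
Add 3 hours 29 minutes layover in Lagos → 8:59 AM UTC.
Add 14 hours 10 minutes leg 2 → 11:09 PM UTC.
Add 7 hours 29 minutes layover in Cordova Station → 6:38 AM UTC (Sep 29).
Add 12 hours 10 minutes leg 3 → 6:48 PM UTC.
Meridia is UTC−2:00, so local arrival = 6:48 PM − 2:00 = 4:48 PM on Sep 29.

4:48 PM on Sep 29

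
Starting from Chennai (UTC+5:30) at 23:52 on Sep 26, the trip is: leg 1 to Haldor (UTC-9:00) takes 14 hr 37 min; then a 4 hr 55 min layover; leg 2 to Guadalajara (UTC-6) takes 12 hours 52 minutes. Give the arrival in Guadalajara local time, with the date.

Convert departure to UTC: 23:52 − 5:30 = 18:22 UTC on Sep 26.
Add 14 hours and 37 minutes leg 1 → 08:59 UTC (Sep 27).
Add 4 hours and 55 minutes layover in Haldor → 13:54 UTC.
Add 12 hours 52 minutes leg 2 → 02:46 UTC (Sep 28).
Guadalajara is UTC−6:00, so local arrival = 02:46 − 6:00 = 20:46 on Sep 27.

20:46 on Sep 27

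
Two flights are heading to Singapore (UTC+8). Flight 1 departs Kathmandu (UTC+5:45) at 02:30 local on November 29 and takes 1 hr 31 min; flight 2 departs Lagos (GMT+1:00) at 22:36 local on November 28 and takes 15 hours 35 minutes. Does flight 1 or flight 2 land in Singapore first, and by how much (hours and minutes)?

the first, by 14 hours 55 minutes

Flight 1 in UTC: 02:30 − 5:45 = 20:45 on Nov 28.
+1 hour 31 minutes → arrive 22:16 UTC on Nov 28.
Flight 2 in UTC: 22:36 − 1:00 = 21:36 on Nov 28.
+15 hours and 35 minutes → arrive 13:11 UTC on Nov 29.
Flight 1 lands earlier by 14 hours 55 minutes.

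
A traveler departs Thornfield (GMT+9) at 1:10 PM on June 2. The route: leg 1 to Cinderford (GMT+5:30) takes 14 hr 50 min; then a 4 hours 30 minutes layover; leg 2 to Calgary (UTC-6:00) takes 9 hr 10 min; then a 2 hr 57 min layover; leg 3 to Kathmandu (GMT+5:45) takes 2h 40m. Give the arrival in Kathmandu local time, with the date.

8:02 PM on June 3

Convert departure to UTC: 1:10 PM − 9:00 = 4:10 AM UTC on Jun 2.
Add 14 hours 50 minutes leg 1 → 7:00 PM UTC.
Add 4 hours and 30 minutes layover in Cinderford → 11:30 PM UTC.
Add 9 hours 10 minutes leg 2 → 8:40 AM UTC (Jun 3).
Add 2 hours 57 minutes layover in Calgary → 11:37 AM UTC.
Add 2 hours 40 minutes leg 3 → 2:17 PM UTC.
Kathmandu is UTC+5:45, so local arrival = 2:17 PM + 5:45 = 8:02 PM on Jun 3.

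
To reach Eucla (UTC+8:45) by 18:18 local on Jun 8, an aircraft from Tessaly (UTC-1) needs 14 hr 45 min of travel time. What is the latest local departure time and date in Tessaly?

Target arrival in UTC: 18:18 − 8:45 = 09:33 on Jun 8.
Subtract 14 hours and 45 minutes → departure 18:48 UTC on Jun 7.
Tessaly is UTC−1:00: 18:48 − 1:00 = 17:48 on Jun 7.

17:48 on June 7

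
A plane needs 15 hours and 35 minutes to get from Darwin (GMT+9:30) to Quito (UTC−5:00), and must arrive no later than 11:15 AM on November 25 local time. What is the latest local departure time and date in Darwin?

10:10 AM on November 25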